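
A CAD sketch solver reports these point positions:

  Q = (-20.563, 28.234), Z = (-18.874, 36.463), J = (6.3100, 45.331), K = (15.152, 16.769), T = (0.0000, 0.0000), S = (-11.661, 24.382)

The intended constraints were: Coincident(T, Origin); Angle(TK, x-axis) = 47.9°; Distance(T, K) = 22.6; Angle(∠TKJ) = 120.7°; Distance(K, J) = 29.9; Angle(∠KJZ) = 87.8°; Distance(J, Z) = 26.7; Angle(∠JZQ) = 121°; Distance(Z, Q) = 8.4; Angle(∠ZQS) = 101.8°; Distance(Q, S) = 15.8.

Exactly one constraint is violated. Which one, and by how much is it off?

Distance(Q, S) = 15.8 — off by 6.10.

T = (0.00, 0.00) ✓; TK at 47.90° ✓; |TK| = 22.60 ✓; ∠TKJ = 120.7° ✓; |KJ| = 29.90 ✓; ∠KJZ = 87.80° ✓; |JZ| = 26.70 ✓; ∠JZQ = 121.0° ✓; |ZQ| = 8.401 ✓; ∠ZQS = 101.8° ✓; |QS| = 9.700 ✗.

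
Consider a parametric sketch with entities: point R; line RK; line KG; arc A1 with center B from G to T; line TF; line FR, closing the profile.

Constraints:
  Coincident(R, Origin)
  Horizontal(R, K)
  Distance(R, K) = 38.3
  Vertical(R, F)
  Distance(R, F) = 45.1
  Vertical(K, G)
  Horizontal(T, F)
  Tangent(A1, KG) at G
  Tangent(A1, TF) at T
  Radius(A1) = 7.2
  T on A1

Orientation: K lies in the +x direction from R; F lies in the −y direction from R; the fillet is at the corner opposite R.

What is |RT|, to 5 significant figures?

54.783

R is at the origin; R and K share the same y with |RK| = 38.3 and K on the +x side, so K = (38.300, 0.0000). RF is vertical with |RF| = 45.1 and F on the −y side, so F = (0.0000, -45.100). The virtual corner opposite R is at (38.300, -45.100). Tangency of A1 to KG means the radius BG is perpendicular to KG and since A1 is tangent to TF there, BT ⟂ TF, with radius 7.2, so the center B sits 7.2 in from both sides at B = (31.100, -37.900). That places the tangent points at G = (38.300, -37.900) on KG and T = (31.100, -45.100) on TF. Then |RT| = |T − R| = 54.783.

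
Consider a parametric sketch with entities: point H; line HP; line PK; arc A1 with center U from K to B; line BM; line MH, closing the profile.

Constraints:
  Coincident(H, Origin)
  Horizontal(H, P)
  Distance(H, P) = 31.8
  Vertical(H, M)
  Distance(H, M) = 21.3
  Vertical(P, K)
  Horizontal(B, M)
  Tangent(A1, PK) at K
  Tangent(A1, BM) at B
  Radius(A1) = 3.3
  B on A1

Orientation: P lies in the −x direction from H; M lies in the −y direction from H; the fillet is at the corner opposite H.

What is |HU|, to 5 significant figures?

33.708

HM is vertical with |HM| = 21.3 and M on the −y side, so M = (0.0000, -21.300). The virtual corner opposite H is at (-31.800, -21.300). Since A1 is tangent to PK there, UK ⟂ PK and A1 meets BM tangentially, so UB is at right angles to BM, with radius 3.3, so the center U sits 3.3 in from both sides at U = (-28.500, -18.000). Then |HU| = |U − H| = 33.708.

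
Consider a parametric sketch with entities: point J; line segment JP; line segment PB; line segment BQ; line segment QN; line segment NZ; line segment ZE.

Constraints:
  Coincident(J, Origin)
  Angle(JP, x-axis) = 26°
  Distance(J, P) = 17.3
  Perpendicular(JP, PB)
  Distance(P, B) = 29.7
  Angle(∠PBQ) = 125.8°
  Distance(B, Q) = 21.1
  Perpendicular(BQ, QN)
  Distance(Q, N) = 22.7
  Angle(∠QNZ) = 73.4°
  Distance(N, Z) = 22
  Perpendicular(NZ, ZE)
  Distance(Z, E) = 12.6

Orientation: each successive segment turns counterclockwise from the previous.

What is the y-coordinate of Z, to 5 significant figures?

18.106

J is at the origin; JP runs at 26.0° with length 17.3, so P = (15.549, 7.5838). JP is perpendicular to PB, so PB runs at 116.00°; with |PB| = 29.7, B = (2.5295, 34.278). ∠PBQ = 125.8° gives BQ at 170.20° from the x-axis; with |BQ| = 21.1, Q = (-18.263, 37.869). BQ ⟂ QN, so QN runs at -99.800°; with |QN| = 22.7, N = (-22.126, 15.501). ∠QNZ = 73.4° gives NZ at 6.8000° from the x-axis; with |NZ| = 22.0, Z = (-0.28111, 18.106). So Z.y = 18.106.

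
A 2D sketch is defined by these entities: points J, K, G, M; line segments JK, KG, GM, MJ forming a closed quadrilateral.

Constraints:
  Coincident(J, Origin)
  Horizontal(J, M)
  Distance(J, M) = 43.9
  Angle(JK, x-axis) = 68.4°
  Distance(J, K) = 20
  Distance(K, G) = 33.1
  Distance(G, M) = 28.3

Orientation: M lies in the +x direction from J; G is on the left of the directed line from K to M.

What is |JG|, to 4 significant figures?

48.05

J is at the origin; J and M share the same y with |JM| = 43.9 and M in +x, so M = (43.9, 0). JK runs at 68.4° with |JK| = 20.0, so K = (7.362, 18.60). G is determined by |KG| = 33.1 and |GM| = 28.3 together: it lies at the intersection of circle(K, 33.1) and circle(M, 28.3). With |KM| = 41.00, the foot of the radical line on KM is 24.09 from K and the perpendicular offset is √(33.1² − 24.09²) = 22.70. Taking the left-of-KM solution: G = (39.13, 27.89).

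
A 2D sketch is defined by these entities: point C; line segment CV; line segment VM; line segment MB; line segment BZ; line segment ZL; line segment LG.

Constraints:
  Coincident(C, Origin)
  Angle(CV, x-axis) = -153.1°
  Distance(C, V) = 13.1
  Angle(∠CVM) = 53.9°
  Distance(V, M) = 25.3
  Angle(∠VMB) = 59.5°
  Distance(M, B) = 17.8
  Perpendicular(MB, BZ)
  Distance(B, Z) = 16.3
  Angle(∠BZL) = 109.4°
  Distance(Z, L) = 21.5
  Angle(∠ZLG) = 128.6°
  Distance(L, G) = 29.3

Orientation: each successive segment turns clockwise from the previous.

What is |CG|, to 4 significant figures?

45.41

C is at the origin; CV runs at -153.1° with length 13.1, so V = (-11.68, -5.927). ∠CVM = 53.9° gives VM at 80.80° from the x-axis; with |VM| = 25.3, M = (-7.638, 19.05). ∠VMB = 59.5° gives MB at -39.70° from the x-axis; with |MB| = 17.8, B = (6.058, 7.678). The perpendicularity gives BZ at right angles to MB, so BZ runs at -129.7°; with |BZ| = 16.3, Z = (-4.354, -4.864). ∠BZL = 109.4° gives ZL at 159.7° from the x-axis; with |ZL| = 21.5, L = (-24.52, 2.595). ∠ZLG = 128.6° gives LG at 108.3° from the x-axis; with |LG| = 29.3, G = (-33.72, 30.41). Then |CG| = |G − C| = 45.41.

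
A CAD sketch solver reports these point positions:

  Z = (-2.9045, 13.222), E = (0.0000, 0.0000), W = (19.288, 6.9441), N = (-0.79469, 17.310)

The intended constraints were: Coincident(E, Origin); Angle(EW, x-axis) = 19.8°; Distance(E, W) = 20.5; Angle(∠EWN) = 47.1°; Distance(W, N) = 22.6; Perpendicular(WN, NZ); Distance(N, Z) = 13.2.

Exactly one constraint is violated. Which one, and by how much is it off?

Distance(N, Z) = 13.2 — off by 8.60.

E = (0.00, 0.00) ✓; EW at 19.80° ✓; |EW| = 20.50 ✓; ∠EWN = 47.10° ✓; |WN| = 22.60 ✓; ∠(WN, NZ) = 90.00° ✓; |NZ| = 4.600 ✗.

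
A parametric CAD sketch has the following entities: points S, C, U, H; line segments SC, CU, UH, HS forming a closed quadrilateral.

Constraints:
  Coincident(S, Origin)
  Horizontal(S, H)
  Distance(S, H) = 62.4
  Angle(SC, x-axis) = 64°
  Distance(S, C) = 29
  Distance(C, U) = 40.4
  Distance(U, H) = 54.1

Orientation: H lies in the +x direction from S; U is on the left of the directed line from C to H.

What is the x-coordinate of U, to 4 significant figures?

44.47

Checks: |CU| = 40.40 ✓; |UH| = 54.10 ✓.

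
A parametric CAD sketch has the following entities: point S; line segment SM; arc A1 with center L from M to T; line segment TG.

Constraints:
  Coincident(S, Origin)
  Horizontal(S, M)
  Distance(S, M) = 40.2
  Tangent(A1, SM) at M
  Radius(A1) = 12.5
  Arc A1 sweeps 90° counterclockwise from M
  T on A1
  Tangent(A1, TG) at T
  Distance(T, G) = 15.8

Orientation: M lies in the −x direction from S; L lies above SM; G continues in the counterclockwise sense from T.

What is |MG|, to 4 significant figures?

30.94

S is at the origin; S and M share the same y with |SM| = 40.2 and M on the −x side, so M = (-40.20, 0.000). Since A1 is tangent to SM there, LM ⟂ SM, so L = M + (0, 12.5) = (-40.20, 12.50). On A1, M sits at bearing -90° from L; a 90° counterclockwise sweep puts T at bearing 0°, so T = L + 12.5·(cos 0°, sin 0°) = (-27.70, 12.50). A1 meets TG tangentially, so LT is at right angles to TG, so TG runs along (−sin 0°, cos 0°); with |TG| = 15.8, G = (-27.70, 28.30). Then |MG| = |G − M| = 30.94.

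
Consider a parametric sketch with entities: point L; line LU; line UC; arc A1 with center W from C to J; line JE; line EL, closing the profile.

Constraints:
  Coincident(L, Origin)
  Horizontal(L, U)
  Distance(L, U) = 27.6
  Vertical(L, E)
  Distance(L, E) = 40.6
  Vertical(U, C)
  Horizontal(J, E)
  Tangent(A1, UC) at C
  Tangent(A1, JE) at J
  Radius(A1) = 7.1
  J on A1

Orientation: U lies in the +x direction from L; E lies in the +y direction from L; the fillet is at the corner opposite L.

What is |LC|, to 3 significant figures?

43.4

The virtual corner opposite L is at (27.6, 40.6). Since A1 is tangent to UC there, WC ⟂ UC and the tangent condition forces WJ to be normal to JE, with radius 7.1, so the center W sits 7.1 in from both sides at W = (20.5, 33.5). That places the tangent points at C = (27.6, 33.5) on UC and J = (20.5, 40.6) on JE. Then |LC| = |C − L| = 43.4.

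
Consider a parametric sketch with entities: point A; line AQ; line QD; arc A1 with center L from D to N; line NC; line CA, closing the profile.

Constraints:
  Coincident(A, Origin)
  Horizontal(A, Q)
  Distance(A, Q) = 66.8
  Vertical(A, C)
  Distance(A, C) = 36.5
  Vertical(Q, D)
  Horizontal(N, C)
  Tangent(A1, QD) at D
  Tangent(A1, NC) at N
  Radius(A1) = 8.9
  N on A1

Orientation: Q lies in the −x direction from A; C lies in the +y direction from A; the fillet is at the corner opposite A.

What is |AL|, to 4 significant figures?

64.14

A is at the origin; AQ is horizontal with |AQ| = 66.8 and Q on the −x side, so Q = (-66.80, 0.000). A and C share the same x with |AC| = 36.5 and C on the +y side, so C = (0.000, 36.50). The virtual corner opposite A is at (-66.80, 36.50). A1 meets QD tangentially, so LD is at right angles to QD and the tangent condition forces LN to be normal to NC, with radius 8.9, so the center L sits 8.9 in from both sides at L = (-57.90, 27.60). Then |AL| = |L − A| = 64.14.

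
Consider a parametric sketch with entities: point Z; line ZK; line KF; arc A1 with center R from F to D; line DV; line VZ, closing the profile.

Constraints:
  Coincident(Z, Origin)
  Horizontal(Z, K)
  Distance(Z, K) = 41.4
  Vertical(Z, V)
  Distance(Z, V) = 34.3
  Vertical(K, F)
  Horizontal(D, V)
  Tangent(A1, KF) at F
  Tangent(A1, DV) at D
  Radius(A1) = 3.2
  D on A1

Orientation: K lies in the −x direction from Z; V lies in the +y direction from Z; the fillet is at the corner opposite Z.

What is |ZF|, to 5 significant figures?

51.780

Z is at the origin; ZK is horizontal with |ZK| = 41.4 and K on the −x side, so K = (-41.400, 0.0000). Z and V share the same x with |ZV| = 34.3 and V on the +y side, so V = (0.0000, 34.300). The virtual corner opposite Z is at (-41.400, 34.300). Tangency of A1 to KF means the radius RF is perpendicular to KF and A1 meets DV tangentially, so RD is at right angles to DV, with radius 3.2, so the center R sits 3.2 in from both sides at R = (-38.200, 31.100). That places the tangent points at F = (-41.400, 31.100) on KF and D = (-38.200, 34.300) on DV. Then |ZF| = |F − Z| = 51.780.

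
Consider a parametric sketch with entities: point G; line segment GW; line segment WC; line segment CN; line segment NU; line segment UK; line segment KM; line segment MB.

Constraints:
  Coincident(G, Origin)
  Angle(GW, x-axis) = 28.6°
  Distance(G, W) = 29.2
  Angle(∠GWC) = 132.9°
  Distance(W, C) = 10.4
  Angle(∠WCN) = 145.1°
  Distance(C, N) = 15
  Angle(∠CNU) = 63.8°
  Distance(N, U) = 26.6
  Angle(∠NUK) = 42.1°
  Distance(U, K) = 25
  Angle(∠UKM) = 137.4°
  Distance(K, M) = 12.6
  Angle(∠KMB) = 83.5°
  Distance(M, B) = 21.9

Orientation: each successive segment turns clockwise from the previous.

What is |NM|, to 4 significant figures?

17.26

∠NUK = 42.1° gives UK at 52.50° from the x-axis; with |UK| = 25.0, K = (33.50, 13.67). ∠UKM = 137.4° gives KM at 9.900° from the x-axis; with |KM| = 12.6, M = (45.91, 15.83). Then |NM| = |M − N| = 17.26.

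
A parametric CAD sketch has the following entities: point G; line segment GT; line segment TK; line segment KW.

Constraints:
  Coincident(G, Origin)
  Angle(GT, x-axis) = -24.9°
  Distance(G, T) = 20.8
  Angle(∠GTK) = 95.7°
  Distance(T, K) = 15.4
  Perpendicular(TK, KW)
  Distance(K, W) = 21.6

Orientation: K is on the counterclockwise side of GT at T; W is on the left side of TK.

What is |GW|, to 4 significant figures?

17.49

G is at the origin; GT runs at -24.9° with length 20.8, so T = 20.8·(cos -24.9°, sin -24.9°) = (18.87, -8.758). ∠GTK = 95.7°, so TK runs at -24.9° + (180° − 95.7°) = 59.40° from the x-axis; with |TK| = 15.4, K = T + 15.4·(cos 59.40°, sin 59.40°) = (26.71, 4.498). TK ⟂ KW; with |KW| = 21.6 on the left of TK, W = K + 21.6·(-0.8607, 0.5090) = (8.114, 15.49). Then |GW| = |W − G| = 17.49.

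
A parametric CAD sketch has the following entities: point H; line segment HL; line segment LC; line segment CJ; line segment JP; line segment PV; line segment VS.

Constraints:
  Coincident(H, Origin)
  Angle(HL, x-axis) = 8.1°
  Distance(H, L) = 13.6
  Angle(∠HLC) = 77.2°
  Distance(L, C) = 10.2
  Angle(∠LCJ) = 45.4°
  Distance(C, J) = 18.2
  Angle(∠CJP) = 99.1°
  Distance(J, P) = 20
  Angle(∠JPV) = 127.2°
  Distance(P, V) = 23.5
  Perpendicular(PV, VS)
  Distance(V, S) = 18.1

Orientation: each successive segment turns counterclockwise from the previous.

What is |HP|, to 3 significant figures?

24.9

∠LCJ = 45.4° gives CJ at -114° from the x-axis; with |CJ| = 18.2, J = (2.28, -5.12). ∠CJP = 99.1° gives JP at -33.6° from the x-axis; with |JP| = 20.0, P = (18.9, -16.2). Then |HP| = |P − H| = 24.9.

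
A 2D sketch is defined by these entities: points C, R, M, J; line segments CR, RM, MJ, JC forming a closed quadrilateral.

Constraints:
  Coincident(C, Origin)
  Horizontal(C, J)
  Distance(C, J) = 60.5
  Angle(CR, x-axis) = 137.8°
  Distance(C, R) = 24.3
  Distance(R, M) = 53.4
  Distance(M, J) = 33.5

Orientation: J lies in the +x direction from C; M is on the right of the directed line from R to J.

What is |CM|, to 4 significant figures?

30.18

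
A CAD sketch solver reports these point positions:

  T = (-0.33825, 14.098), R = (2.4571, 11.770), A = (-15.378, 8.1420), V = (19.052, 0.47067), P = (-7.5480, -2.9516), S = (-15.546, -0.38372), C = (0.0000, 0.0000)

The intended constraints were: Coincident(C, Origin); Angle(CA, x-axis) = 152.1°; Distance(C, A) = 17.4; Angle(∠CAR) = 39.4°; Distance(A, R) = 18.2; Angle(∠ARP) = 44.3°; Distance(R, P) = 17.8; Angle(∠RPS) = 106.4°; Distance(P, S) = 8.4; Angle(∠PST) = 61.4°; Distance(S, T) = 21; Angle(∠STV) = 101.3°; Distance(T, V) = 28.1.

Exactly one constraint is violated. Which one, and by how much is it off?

Distance(T, V) = 28.1 — off by 4.40.

C = (0.00, 0.00) ✓; CA at 152.1° ✓; |CA| = 17.40 ✓; ∠CAR = 39.40° ✓; |AR| = 18.20 ✓; ∠ARP = 44.30° ✓; |RP| = 17.80 ✓; ∠RPS = 106.4° ✓; |PS| = 8.400 ✓; ∠PST = 61.40° ✓; |ST| = 21.00 ✓; ∠STV = 101.3° ✓; |TV| = 23.70 ✗.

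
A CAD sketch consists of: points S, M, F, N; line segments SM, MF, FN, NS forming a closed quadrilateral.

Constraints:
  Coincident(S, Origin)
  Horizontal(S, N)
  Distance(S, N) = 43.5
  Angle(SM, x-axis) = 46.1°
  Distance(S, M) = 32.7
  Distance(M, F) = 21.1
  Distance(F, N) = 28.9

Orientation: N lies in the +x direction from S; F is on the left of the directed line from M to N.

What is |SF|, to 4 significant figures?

51.88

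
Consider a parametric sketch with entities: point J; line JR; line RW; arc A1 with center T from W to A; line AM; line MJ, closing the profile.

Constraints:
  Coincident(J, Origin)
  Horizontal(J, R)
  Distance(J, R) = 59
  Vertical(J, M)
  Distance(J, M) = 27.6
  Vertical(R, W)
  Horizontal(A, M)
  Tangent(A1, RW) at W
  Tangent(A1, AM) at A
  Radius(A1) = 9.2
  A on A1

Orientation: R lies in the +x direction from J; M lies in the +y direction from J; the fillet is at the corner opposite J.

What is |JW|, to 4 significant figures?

61.80

J is at the origin; JR is horizontal with |JR| = 59.0 and R on the +x side, so R = (59.00, 0.000). JM is vertical with |JM| = 27.6 and M on the +y side, so M = (0.000, 27.60). The virtual corner opposite J is at (59.00, 27.60). The tangent condition forces TW to be normal to RW and since A1 is tangent to AM there, TA ⟂ AM, with radius 9.2, so the center T sits 9.2 in from both sides at T = (49.80, 18.40). That places the tangent points at W = (59.00, 18.40) on RW and A = (49.80, 27.60) on AM. Then |JW| = |W − J| = 61.80.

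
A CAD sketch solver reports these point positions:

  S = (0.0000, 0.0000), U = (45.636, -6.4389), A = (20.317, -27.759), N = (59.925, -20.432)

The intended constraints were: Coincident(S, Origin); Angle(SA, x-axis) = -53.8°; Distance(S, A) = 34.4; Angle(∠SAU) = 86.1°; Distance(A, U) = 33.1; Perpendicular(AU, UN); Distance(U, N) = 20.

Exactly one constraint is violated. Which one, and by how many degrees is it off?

Perpendicular(AU, UN) — off by 5.50°.

S = (0.00, 0.00) ✓; SA at -53.80° ✓; |SA| = 34.40 ✓; ∠SAU = 86.10° ✓; |AU| = 33.10 ✓; ∠(AU, UN) = 84.50° ✗; |UN| = 20.00 ✓.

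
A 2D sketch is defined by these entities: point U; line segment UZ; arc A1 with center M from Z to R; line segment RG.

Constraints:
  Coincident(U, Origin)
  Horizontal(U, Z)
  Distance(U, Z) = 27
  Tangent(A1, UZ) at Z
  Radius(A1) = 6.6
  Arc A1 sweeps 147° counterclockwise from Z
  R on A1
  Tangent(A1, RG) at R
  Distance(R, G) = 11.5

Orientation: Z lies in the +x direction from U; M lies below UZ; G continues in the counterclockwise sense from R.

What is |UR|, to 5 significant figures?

26.364

Tangency of A1 to UZ means the radius MZ is perpendicular to UZ, so M = Z + (0, -6.6) = (27.000, -6.6000). On A1, Z sits at bearing 90° from M; a 147° counterclockwise sweep puts R at bearing 237°, so R = M + 6.6·(cos 237°, sin 237°) = (23.405, -12.135). Then |UR| = |R − U| = 26.364.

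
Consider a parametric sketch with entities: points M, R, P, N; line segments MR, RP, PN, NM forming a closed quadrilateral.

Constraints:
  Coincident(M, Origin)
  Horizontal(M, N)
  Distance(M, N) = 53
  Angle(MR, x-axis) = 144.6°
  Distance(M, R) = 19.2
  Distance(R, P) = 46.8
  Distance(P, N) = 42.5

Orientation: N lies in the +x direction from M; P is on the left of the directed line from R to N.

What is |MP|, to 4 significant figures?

41.71

Checks: |RP| = 46.80 ✓; |PN| = 42.50 ✓.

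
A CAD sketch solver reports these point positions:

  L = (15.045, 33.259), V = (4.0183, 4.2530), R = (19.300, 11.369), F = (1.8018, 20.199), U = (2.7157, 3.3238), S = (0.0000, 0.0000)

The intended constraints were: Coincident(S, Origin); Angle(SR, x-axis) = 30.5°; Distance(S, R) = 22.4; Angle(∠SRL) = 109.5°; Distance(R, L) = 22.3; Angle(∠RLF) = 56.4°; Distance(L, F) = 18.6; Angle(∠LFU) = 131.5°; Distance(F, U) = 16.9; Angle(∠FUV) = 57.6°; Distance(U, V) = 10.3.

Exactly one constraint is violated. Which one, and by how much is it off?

Distance(U, V) = 10.3 — off by 8.70.

S = (0.00, 0.00) ✓; SR at 30.50° ✓; |SR| = 22.40 ✓; ∠SRL = 109.5° ✓; |RL| = 22.30 ✓; ∠RLF = 56.40° ✓; |LF| = 18.60 ✓; ∠LFU = 131.5° ✓; |FU| = 16.90 ✓; ∠FUV = 57.60° ✓; |UV| = 1.600 ✗.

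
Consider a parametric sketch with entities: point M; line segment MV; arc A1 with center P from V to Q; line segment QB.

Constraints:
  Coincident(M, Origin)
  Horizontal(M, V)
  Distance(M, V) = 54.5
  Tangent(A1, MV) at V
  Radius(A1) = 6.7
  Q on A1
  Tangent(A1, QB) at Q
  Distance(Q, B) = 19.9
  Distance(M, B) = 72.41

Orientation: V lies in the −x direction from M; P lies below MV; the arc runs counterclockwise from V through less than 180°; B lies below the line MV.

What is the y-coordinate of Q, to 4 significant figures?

-3.848

M is at the origin; M and V share the same y with |MV| = 54.5 and V on the −x side, so V = (-54.50, 0.000). The tangent condition forces PV to be normal to MV, so P = V + (0, -6.7) = (-54.50, -6.700). Since PQ ⟂ QB (tangency), |PB| = √(6.7² + 19.9²) = 21.00 regardless of where Q sits on A1. So B lies on both circle(M, 72.41) and circle(P, 21.00); the below-MV intersection is B = (-69.03, -21.86). Q is the foot of the tangent from B: Q = (-60.56, -3.848).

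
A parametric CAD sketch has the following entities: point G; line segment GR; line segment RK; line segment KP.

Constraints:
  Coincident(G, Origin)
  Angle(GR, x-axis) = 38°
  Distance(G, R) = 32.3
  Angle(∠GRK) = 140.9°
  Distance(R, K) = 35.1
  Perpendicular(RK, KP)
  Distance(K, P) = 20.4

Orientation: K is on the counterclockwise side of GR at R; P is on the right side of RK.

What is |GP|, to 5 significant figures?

72.679

G is at the origin; GR runs at 38.0° with length 32.3, so R = 32.3·(cos 38.0°, sin 38.0°) = (25.453, 19.886). ∠GRK = 140.9°, so RK runs at 38.0° + (180° − 140.9°) = 77.100° from the x-axis; with |RK| = 35.1, K = R + 35.1·(cos 77.100°, sin 77.100°) = (33.289, 54.100). RK is perpendicular to KP; with |KP| = 20.4 on the right of RK, P = K + 20.4·(0.97476, -0.22325) = (53.174, 49.546). Then |GP| = |P − G| = 72.679.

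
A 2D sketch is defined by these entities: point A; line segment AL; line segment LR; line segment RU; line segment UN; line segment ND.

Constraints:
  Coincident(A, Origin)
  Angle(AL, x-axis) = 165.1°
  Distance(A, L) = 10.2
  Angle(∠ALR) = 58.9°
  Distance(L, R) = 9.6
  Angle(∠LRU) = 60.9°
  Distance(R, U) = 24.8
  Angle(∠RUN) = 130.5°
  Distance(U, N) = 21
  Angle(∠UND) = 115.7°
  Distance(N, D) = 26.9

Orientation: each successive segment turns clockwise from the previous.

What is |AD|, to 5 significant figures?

44.755

A is at the origin; AL runs at 165.1° with length 10.2, so L = (-9.8570, 2.6228). ∠ALR = 58.9° gives LR at 44.000° from the x-axis; with |LR| = 9.6, R = (-2.9514, 9.2915). ∠LRU = 60.9° gives RU at -75.100° from the x-axis; with |RU| = 24.8, U = (3.4255, -14.675). ∠RUN = 130.5° gives UN at -124.60° from the x-axis; with |UN| = 21.0, N = (-8.4992, -31.961). ∠UND = 115.7° gives ND at 171.10° from the x-axis; with |ND| = 26.9, D = (-35.075, -27.799). Then |AD| = |D − A| = 44.755.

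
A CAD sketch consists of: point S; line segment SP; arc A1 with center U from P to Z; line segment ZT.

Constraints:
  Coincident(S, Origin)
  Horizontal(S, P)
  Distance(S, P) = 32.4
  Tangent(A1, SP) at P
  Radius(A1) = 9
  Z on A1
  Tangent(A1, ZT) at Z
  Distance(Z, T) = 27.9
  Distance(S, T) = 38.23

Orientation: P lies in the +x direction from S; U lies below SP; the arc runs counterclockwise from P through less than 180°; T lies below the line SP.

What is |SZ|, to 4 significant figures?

24.64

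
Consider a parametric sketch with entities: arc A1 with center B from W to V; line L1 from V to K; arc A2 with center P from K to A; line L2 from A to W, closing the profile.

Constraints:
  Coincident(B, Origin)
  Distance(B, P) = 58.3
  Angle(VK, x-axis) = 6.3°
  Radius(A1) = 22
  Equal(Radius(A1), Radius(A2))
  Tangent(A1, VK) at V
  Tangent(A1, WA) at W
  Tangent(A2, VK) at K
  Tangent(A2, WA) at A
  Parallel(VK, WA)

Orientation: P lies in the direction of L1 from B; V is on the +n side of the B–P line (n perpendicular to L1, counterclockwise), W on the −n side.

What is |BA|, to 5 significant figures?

62.313

The slot axis is L1's direction at 6.3°, so u = (cos 6.3°, sin 6.3°) = (0.99396, 0.10973) and n = (−sin 6.3°, cos 6.3°) = (-0.10973, 0.99396). B is at the origin and P lies 58.3 along u from B, so P = 58.3·u = (57.948, 6.3975). Tangency of A1 to both parallel lines with radius 22.0 puts V and W at B ± 22.0·n: V = (-2.4142, 21.867), W = (2.4142, -21.867). Equal radii place K and A the same way about P: K = P + 22.0·n = (55.534, 28.265), A = P − 22.0·n = (60.362, -15.470). Then |BA| = |A − B| = 62.313.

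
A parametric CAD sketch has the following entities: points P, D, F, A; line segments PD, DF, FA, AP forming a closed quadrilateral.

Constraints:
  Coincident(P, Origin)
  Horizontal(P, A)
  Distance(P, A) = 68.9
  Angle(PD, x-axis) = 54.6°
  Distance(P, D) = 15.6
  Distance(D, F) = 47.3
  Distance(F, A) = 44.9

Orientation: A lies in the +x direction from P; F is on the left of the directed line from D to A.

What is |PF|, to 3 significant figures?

62.2

Checks: |DF| = 47.30 ✓; |FA| = 44.90 ✓.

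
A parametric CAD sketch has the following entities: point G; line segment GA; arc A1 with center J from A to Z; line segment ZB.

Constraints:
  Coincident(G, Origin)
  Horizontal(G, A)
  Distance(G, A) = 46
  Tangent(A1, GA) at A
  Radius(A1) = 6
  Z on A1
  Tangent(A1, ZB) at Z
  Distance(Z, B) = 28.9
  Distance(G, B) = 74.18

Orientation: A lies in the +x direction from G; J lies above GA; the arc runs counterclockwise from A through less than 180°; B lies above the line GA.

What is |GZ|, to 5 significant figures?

50.218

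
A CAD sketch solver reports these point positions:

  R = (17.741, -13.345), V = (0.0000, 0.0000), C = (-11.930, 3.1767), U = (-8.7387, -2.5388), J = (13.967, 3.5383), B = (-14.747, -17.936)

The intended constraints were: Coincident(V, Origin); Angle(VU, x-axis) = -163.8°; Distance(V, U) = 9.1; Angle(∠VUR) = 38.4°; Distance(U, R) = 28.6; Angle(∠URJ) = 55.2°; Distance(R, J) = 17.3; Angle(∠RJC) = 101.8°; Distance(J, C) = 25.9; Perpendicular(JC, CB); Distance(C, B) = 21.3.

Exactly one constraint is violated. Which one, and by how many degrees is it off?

Perpendicular(JC, CB) — off by 8.40°.

V = (0.00, 0.00) ✓; VU at -163.8° ✓; |VU| = 9.100 ✓; ∠VUR = 38.40° ✓; |UR| = 28.60 ✓; ∠URJ = 55.20° ✓; |RJ| = 17.30 ✓; ∠RJC = 101.8° ✓; |JC| = 25.90 ✓; ∠(JC, CB) = 81.60° ✗; |CB| = 21.30 ✓.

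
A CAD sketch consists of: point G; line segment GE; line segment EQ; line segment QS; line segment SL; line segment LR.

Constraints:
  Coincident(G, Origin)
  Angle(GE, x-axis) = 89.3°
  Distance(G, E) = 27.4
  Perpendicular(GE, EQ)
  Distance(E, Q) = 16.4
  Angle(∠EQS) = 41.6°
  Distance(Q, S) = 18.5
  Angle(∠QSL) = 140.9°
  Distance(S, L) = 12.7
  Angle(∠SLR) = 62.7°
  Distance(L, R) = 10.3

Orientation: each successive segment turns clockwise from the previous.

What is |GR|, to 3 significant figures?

24.6

∠QSL = 140.9° gives SL at -178° from the x-axis; with |SL| = 12.7, L = (-9.94, 14.7). ∠SLR = 62.7° gives LR at 64.5° from the x-axis; with |LR| = 10.3, R = (-5.51, 24.0). Then |GR| = |R − G| = 24.6.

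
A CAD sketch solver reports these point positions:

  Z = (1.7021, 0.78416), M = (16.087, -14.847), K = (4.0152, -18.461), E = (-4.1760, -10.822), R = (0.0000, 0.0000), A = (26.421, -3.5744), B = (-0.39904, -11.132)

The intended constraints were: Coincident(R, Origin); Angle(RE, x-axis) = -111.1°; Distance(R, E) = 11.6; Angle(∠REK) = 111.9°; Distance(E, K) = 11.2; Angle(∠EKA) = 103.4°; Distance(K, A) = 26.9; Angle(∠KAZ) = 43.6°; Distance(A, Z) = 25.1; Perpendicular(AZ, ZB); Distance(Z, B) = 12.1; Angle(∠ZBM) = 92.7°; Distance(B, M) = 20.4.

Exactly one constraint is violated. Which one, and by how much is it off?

Distance(B, M) = 20.4 — off by 3.50.

R = (0.00, 0.00) ✓; RE at -111.1° ✓; |RE| = 11.60 ✓; ∠REK = 111.9° ✓; |EK| = 11.20 ✓; ∠EKA = 103.4° ✓; |KA| = 26.90 ✓; ∠KAZ = 43.60° ✓; |AZ| = 25.10 ✓; ∠(AZ, ZB) = 90.00° ✓; |ZB| = 12.10 ✓; ∠ZBM = 92.70° ✓; |BM| = 16.90 ✗.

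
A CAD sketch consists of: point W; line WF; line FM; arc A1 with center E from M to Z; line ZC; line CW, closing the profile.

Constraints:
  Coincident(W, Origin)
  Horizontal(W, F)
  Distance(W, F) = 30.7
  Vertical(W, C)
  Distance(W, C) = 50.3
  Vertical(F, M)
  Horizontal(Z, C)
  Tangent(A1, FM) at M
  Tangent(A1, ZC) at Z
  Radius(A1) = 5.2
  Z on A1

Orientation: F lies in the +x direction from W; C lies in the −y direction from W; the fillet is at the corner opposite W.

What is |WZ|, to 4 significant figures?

56.39

W is at the origin; W and F share the same y with |WF| = 30.7 and F on the +x side, so F = (30.70, 0.000). W and C share the same x with |WC| = 50.3 and C on the −y side, so C = (0.000, -50.30). The virtual corner opposite W is at (30.70, -50.30). A1 meets FM tangentially, so EM is at right angles to FM and tangency of A1 to ZC means the radius EZ is perpendicular to ZC, with radius 5.2, so the center E sits 5.2 in from both sides at E = (25.50, -45.10). That places the tangent points at M = (30.70, -45.10) on FM and Z = (25.50, -50.30) on ZC. Then |WZ| = |Z − W| = 56.39.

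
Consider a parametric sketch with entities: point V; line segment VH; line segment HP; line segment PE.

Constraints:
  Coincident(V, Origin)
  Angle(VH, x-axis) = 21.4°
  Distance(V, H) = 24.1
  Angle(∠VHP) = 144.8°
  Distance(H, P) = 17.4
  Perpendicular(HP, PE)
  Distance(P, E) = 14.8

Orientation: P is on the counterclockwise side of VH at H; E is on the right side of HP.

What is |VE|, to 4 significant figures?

46.89

∠VHP = 144.8°, so HP runs at 21.4° + (180° − 144.8°) = 56.60° from the x-axis; with |HP| = 17.4, P = H + 17.4·(cos 56.60°, sin 56.60°) = (32.02, 23.32). HP ⟂ PE; with |PE| = 14.8 on the right of HP, E = P + 14.8·(0.8348, -0.5505) = (44.37, 15.17). Then |VE| = |E − V| = 46.89.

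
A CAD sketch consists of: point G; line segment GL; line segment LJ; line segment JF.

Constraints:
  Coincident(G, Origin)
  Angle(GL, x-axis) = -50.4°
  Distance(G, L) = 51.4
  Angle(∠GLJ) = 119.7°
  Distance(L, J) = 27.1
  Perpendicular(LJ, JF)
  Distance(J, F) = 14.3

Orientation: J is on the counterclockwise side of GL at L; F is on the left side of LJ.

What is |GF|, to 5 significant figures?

60.698

G is at the origin; GL runs at -50.4° with length 51.4, so L = 51.4·(cos -50.4°, sin -50.4°) = (32.764, -39.604). ∠GLJ = 119.7°, so LJ runs at -50.4° + (180° − 119.7°) = 9.9000° from the x-axis; with |LJ| = 27.1, J = L + 27.1·(cos 9.9000°, sin 9.9000°) = (59.460, -34.945). LJ is perpendicular to JF; with |JF| = 14.3 on the left of LJ, F = J + 14.3·(-0.17193, 0.98511) = (57.001, -20.858). Then |GF| = |F − G| = 60.698.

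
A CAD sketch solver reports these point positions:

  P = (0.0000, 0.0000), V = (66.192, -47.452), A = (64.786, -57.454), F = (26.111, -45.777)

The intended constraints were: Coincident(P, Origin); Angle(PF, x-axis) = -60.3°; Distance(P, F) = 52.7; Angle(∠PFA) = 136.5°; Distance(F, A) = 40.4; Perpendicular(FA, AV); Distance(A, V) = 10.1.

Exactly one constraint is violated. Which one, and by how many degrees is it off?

Perpendicular(FA, AV) — off by 8.80°.

P = (0.00, 0.00) ✓; PF at -60.30° ✓; |PF| = 52.70 ✓; ∠PFA = 136.5° ✓; |FA| = 40.40 ✓; ∠(FA, AV) = 98.80° ✗; |AV| = 10.10 ✓.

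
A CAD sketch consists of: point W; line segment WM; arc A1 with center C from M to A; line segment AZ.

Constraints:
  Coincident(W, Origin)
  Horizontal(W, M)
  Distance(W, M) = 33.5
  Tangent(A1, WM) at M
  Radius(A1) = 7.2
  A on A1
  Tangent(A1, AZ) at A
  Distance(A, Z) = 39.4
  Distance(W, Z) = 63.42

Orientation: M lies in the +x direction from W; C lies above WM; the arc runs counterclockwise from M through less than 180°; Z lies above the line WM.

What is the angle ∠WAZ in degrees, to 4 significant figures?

103.7°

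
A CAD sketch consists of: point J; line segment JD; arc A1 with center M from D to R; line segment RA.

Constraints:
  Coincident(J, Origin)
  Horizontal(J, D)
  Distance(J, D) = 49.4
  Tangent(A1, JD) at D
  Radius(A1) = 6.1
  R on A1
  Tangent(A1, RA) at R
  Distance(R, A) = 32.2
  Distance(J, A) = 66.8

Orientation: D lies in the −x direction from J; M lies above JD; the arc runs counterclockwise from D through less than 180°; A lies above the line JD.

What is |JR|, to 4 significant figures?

44.42

Checks: ∠(MD, DJ) = 90.00° ✓; |MD| = 6.100 ✓; |MR| = 6.100 ✓; ∠(MR, RA) = 90.00° ✓; |RA| = 32.20 ✓; |JA| = 66.80 ✓.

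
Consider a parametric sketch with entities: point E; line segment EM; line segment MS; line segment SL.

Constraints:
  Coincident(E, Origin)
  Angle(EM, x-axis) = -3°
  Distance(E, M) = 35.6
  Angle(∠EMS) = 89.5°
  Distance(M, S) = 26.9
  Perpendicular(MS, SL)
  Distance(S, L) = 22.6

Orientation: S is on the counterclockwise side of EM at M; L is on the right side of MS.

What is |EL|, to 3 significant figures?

64.0

E is at the origin; EM runs at -3.0° with length 35.6, so M = 35.6·(cos -3.0°, sin -3.0°) = (35.6, -1.86). ∠EMS = 89.5°, so MS runs at -3.0° + (180° − 89.5°) = 87.5° from the x-axis; with |MS| = 26.9, S = M + 26.9·(cos 87.5°, sin 87.5°) = (36.7, 25.0). MS ⟂ SL; with |SL| = 22.6 on the right of MS, L = S + 22.6·(0.999, -0.0436) = (59.3, 24.0). Then |EL| = |L − E| = 64.0.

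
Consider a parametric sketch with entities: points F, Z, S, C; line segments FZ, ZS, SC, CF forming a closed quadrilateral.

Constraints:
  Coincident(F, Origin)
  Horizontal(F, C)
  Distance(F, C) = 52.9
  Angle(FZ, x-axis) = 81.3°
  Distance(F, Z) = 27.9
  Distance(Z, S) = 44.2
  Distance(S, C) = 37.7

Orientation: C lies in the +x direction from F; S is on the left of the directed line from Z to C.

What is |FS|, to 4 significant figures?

60.26

Checks: |ZS| = 44.20 ✓; |SC| = 37.70 ✓.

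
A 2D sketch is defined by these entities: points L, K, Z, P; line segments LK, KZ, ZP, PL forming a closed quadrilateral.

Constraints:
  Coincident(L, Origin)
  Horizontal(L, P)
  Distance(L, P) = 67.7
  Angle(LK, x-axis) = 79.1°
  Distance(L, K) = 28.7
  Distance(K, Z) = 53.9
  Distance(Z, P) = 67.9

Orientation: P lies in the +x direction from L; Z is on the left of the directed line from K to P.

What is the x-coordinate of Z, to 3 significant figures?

45.5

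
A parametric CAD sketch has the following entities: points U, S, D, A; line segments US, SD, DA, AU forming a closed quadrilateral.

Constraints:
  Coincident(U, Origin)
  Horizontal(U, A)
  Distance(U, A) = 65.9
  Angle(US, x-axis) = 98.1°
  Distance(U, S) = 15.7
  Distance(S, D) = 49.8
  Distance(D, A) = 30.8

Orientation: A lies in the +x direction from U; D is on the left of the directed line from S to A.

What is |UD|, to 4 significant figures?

52.71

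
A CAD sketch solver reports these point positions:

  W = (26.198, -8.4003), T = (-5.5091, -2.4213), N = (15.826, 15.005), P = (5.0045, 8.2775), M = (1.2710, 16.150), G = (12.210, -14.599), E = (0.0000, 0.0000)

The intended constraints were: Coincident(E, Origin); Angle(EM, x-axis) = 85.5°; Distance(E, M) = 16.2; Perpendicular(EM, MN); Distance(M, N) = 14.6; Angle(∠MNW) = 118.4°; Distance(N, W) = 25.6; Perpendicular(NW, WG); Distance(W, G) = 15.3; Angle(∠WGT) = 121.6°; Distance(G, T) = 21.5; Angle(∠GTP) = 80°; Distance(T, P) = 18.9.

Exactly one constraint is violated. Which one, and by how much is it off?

Distance(T, P) = 18.9 — off by 3.90.

E = (0.00, 0.00) ✓; EM at 85.50° ✓; |EM| = 16.20 ✓; ∠(EM, MN) = 90.00° ✓; |MN| = 14.60 ✓; ∠MNW = 118.4° ✓; |NW| = 25.60 ✓; ∠(NW, WG) = 90.00° ✓; |WG| = 15.30 ✓; ∠WGT = 121.6° ✓; |GT| = 21.50 ✓; ∠GTP = 80.00° ✓; |TP| = 15.00 ✗.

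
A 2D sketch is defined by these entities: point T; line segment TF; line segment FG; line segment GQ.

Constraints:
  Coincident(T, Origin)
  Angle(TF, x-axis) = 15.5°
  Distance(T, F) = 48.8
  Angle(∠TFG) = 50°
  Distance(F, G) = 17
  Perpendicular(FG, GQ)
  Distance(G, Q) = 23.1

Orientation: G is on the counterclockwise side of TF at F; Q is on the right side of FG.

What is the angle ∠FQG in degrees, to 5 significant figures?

36.350°

T is at the origin; TF runs at 15.5° with length 48.8, so F = 48.8·(cos 15.5°, sin 15.5°) = (47.025, 13.041). ∠TFG = 50.0°, so FG runs at 15.5° + (180° − 50.0°) = 145.50° from the x-axis; with |FG| = 17.0, G = F + 17.0·(cos 145.50°, sin 145.50°) = (33.015, 22.670). FG is perpendicular to GQ; with |GQ| = 23.1 on the right of FG, Q = G + 23.1·(0.56641, 0.82413) = (46.099, 41.707). Then cos ∠FQG = QF·QG / (|QF||QG|), giving 36.350°.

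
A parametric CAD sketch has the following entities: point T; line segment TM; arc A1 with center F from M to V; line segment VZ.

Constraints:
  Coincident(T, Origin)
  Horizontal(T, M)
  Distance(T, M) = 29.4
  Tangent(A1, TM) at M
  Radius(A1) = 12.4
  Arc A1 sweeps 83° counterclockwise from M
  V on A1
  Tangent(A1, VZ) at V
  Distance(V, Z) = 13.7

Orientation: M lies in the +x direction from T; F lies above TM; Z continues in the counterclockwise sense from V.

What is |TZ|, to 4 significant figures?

49.81

On A1, M sits at bearing -90° from F; an 83° counterclockwise sweep puts V at bearing -7°, so V = F + 12.4·(cos -7°, sin -7°) = (41.71, 10.89). Tangency of A1 to VZ means the radius FV is perpendicular to VZ, so VZ runs along (−sin -7°, cos -7°); with |VZ| = 13.7, Z = (43.38, 24.49). Then |TZ| = |Z − T| = 49.81.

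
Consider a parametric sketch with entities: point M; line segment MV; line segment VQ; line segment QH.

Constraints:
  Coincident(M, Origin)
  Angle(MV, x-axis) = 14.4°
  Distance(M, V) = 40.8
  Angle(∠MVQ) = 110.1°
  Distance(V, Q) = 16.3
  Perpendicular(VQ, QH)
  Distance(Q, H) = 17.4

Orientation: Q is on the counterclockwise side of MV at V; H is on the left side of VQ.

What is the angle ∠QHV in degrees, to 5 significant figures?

43.130°

M is at the origin; MV runs at 14.4° with length 40.8, so V = 40.8·(cos 14.4°, sin 14.4°) = (39.518, 10.147). ∠MVQ = 110.1°, so VQ runs at 14.4° + (180° − 110.1°) = 84.300° from the x-axis; with |VQ| = 16.3, Q = V + 16.3·(cos 84.300°, sin 84.300°) = (41.137, 26.366). VQ ⟂ QH; with |QH| = 17.4 on the left of VQ, H = Q + 17.4·(-0.99506, 0.099320) = (23.823, 28.094). Then cos ∠QHV = HQ·HV / (|HQ||HV|), giving 43.130°.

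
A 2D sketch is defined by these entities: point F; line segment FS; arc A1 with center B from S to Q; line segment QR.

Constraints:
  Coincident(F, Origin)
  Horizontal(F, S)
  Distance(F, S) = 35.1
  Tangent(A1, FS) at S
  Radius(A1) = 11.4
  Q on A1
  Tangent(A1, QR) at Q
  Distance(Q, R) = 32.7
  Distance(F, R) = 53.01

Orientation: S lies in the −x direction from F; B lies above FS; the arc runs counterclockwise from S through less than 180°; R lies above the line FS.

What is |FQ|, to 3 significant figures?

27.0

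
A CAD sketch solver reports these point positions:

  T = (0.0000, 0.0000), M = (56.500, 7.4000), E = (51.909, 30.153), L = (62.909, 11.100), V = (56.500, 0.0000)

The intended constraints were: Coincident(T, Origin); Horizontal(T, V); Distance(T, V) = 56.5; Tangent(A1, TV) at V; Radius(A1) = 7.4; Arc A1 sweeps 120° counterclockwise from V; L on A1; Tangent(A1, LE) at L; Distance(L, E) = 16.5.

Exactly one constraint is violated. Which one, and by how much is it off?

Distance(L, E) = 16.5 — off by 5.50.

T = (0.00, 0.00) ✓; T.y = 0.00, V.y = 0.00 ✓; |TV| = 56.50 ✓; ∠(MV, VT) = 90.00° ✓; |MV| = 7.400 ✓; bearing(M→L) − bearing(M→V) = 120.0° ✓; |ML| = 7.400 ✓; ∠(ML, LE) = 90.00° ✓; |LE| = 22.00 ✗.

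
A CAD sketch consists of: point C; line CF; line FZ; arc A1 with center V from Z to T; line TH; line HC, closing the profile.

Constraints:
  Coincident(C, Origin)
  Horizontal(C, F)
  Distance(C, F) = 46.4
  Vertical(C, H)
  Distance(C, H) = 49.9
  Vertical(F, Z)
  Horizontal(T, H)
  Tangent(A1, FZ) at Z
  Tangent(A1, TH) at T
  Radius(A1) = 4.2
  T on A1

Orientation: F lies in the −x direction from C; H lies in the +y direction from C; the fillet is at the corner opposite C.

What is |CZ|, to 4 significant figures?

65.13

C is at the origin; C and F share the same y with |CF| = 46.4 and F on the −x side, so F = (-46.40, 0.000). CH is vertical with |CH| = 49.9 and H on the +y side, so H = (0.000, 49.90). The virtual corner opposite C is at (-46.40, 49.90). The tangent condition forces VZ to be normal to FZ and the tangent condition forces VT to be normal to TH, with radius 4.2, so the center V sits 4.2 in from both sides at V = (-42.20, 45.70). That places the tangent points at Z = (-46.40, 45.70) on FZ and T = (-42.20, 49.90) on TH. Then |CZ| = |Z − C| = 65.13.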